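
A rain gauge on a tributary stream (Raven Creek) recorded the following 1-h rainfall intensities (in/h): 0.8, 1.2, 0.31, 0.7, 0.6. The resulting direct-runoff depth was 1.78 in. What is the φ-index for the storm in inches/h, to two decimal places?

φ ≈ 0.38 in/h

Only the 4 blocks with intensity above φ contribute runoff: 0.8, 1.2, 0.7, 0.6 in/h.
Σ(I−φ)·Δt = d  ⇒  (0.8+1.2+0.7+0.6 − 4φ)·1 = 1.78
φ = (3.300 − 1.78/1) / 4 = 0.38 in/h.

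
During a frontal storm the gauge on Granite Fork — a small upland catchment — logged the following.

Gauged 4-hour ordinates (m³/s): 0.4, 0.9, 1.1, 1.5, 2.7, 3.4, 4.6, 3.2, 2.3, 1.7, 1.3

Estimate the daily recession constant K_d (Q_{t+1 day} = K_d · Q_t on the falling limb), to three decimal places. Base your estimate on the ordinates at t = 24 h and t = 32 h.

Between t = 24 h and t = 32 h the flow falls from 4.6 to 2.3 m³/s over 2×4 h = 8 h.
Per-interval ratio K = (2.3/4.6)^(1/2) = 0.7071; K_d = K^(24/4) = 0.125.

K_d ≈ 0.125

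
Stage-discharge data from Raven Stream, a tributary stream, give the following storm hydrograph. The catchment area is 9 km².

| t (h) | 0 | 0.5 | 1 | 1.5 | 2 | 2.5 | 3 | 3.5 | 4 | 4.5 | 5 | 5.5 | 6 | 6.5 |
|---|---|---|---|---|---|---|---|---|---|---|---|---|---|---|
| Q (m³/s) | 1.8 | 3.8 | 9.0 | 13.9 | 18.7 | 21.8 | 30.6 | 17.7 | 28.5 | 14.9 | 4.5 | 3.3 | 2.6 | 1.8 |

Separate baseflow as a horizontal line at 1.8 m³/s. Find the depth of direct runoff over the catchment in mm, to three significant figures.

Direct runoff: 0.0, 2.0, 7.2, 12.1, 16.9, 20.0, 28.8, 15.9, 26.7, 13.1, 2.7, 1.5, 0.8, 0.0 m³/s; ΣQ_DR = 147.7 m³/s.
V = ΣQ_DR · Δt = 147.7 × 1800 s = 2.659 × 10^5 m³.
Over A = 9 km², depth = V / A = 29.5 mm.

d ≈ 29.5 mm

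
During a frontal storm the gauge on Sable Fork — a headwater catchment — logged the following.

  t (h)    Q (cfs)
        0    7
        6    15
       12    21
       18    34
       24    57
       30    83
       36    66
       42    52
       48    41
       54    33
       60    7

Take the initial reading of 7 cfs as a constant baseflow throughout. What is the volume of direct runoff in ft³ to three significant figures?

Direct-runoff ordinates (Q − Q_b): 0.0, 8.0, 14.0, 27.0, 50.0, 76.0, 59.0, 45.0, 34.0, 26.0, 0.0 cfs.
ΣQ_DR = 339.0 cfs.
With Δt = 6 h = 21600 s, V = ΣQ_DR · Δt = 339.0 × 21600 = 7.32 × 10^6 ft³.

V ≈ 7.32 × 10^6 ft³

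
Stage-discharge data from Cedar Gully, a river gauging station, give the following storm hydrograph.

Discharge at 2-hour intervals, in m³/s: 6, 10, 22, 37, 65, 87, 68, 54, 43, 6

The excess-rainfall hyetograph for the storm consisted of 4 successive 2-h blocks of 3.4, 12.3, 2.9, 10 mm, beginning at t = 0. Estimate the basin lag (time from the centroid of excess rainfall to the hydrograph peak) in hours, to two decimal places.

t_L ≈ 5.64 h

Centroid of excess rainfall: t_c = Σ P_i·t̄_i / ΣP_i = 4.3636 h (block centres at 1, 3, 5, 7 h).
Hydrograph peak occurs at t = 10 h, so basin lag t_L = 10 − 4.3636 = 5.64 h.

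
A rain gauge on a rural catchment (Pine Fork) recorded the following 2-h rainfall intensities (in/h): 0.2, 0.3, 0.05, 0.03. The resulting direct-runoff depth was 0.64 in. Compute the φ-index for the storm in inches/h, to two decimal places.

Only the 2 blocks with intensity above φ contribute runoff: 0.2, 0.3 in/h.
Σ(I−φ)·Δt = d  ⇒  (0.2+0.3 − 2φ)·2 = 0.64
φ = (0.5000 − 0.64/2) / 2 = 0.09 in/h.

φ ≈ 0.09 in/h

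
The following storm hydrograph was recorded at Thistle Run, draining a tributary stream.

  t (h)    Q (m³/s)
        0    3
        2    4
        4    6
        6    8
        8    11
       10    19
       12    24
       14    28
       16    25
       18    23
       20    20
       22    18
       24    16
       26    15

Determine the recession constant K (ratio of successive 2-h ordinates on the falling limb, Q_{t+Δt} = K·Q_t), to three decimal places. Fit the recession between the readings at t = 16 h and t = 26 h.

K ≈ 0.903

Using the recession-limb readings at t = 16 h and t = 26 h: Q falls from 25 to 15 m³/s over 5 intervals.
K = (Q₂/Q₁)^(1/5) = (15/25)^(1/5) = 0.903.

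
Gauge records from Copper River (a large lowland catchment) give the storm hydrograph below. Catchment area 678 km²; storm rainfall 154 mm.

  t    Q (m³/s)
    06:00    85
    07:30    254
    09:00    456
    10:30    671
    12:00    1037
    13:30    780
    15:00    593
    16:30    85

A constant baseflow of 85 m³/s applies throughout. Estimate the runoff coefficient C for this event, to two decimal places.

C ≈ 0.17

ΣQ_DR = 3281 m³/s; V = ΣQ_DR·Δt = 1.772 × 10^7 m³.
Runoff depth d = V / A = 26.13 mm.
C = d / P = 26.13 / 154 = 0.17.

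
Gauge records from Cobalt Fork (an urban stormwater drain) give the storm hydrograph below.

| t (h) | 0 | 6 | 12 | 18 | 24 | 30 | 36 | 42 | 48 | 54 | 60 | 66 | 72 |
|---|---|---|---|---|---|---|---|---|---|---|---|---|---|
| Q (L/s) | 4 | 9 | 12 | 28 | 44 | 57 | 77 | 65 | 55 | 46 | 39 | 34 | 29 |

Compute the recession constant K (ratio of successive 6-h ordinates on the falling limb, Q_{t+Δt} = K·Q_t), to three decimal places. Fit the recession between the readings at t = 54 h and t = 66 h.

K ≈ 0.860

Using the recession-limb readings at t = 54 h and t = 66 h: Q falls from 46 to 34 L/s over 2 intervals.
K = (Q₂/Q₁)^(1/2) = (34/46)^(1/2) = 0.860.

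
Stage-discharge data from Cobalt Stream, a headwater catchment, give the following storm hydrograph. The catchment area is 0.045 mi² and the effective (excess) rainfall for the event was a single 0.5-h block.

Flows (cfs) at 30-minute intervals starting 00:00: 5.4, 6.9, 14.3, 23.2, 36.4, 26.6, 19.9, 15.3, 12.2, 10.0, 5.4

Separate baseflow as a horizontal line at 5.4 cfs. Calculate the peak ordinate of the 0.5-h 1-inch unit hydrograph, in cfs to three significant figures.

U_p ≈ 15.5 cfs

Direct runoff: 0.0, 1.5, 8.9, 17.8, 31.0, 21.2, 14.5, 9.9, 6.8, 4.6, 0.0 cfs; ΣQ_DR = 116.2 cfs, peak = 31.0 cfs.
Runoff depth d = ΣQ_DR·Δt / A = 116.2 × 1800 / (0.045 mi²) = 2.001 in.
The 1-inch UH is the DRH scaled by (1 in)/d, so U_p = 31.0 × 1/2.001 = 15.5 cfs.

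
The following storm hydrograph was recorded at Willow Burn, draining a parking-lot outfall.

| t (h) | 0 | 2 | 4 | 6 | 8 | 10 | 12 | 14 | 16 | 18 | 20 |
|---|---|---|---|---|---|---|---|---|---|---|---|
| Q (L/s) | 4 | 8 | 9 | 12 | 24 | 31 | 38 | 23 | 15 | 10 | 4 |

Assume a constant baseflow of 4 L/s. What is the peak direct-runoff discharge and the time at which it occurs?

Q_p = 34.0 L/s at t = 12 h

Subtracting baseflow gives direct-runoff ordinates: 0.0, 4.0, 5.0, 8.0, 20.0, 27.0, 34.0, 19.0, 11.0, 6.0, 0.0 L/s.
The maximum is 34.0 L/s, occurring at the reading for t = 12 h.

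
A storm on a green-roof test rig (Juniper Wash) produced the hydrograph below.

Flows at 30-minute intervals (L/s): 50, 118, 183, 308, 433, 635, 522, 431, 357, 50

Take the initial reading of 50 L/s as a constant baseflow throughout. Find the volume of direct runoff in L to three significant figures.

V ≈ 4.66 × 10^6 L

Direct-runoff ordinates (Q − Q_b): 0.0, 68.0, 133.0, 258.0, 383.0, 585.0, 472.0, 381.0, 307.0, 0.0 L/s.
ΣQ_DR = 2587 L/s.
With Δt = 0.5 h = 1800 s, V = ΣQ_DR · Δt = 2587 × 1800 = 4.66 × 10^6 L.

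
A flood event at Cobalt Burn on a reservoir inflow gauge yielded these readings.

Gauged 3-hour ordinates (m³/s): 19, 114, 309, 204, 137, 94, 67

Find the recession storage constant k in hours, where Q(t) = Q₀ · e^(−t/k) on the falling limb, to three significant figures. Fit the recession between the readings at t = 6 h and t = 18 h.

On the falling limb, Q drops from 309 to 67 m³/s between t = 6 h and t = 18 h (Δt = 12 h).
k = −Δt / ln(Q₂/Q₁) = −12 / ln(67/309) = 7.85 h.

k ≈ 7.85 h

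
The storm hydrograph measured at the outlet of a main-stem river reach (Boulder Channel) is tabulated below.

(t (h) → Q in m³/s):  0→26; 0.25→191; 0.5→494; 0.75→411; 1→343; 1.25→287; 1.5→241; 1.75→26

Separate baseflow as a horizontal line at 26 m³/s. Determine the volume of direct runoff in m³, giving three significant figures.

Direct-runoff ordinates (Q − Q_b): 0.0, 165.0, 468.0, 385.0, 317.0, 261.0, 215.0, 0.0 m³/s.
ΣQ_DR = 1811 m³/s.
With Δt = 0.25 h = 900 s, V = ΣQ_DR · Δt = 1811 × 900 = 1.63 × 10^6 m³.

V ≈ 1.63 × 10^6 m³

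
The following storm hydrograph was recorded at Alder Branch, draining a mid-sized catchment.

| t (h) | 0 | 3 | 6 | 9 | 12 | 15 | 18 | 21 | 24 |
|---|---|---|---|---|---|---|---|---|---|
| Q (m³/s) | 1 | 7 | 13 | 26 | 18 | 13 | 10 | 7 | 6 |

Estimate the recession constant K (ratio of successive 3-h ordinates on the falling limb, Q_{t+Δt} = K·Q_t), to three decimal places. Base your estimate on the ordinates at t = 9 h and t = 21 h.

Using the recession-limb readings at t = 9 h and t = 21 h: Q falls from 26 to 7 m³/s over 4 intervals.
K = (Q₂/Q₁)^(1/4) = (7/26)^(1/4) = 0.720.

K ≈ 0.720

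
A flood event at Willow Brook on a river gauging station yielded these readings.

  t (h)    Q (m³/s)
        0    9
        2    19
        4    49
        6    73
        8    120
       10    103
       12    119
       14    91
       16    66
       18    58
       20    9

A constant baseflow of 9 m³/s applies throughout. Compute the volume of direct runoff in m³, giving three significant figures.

V ≈ 4.44 × 10^6 m³

Direct-runoff ordinates (Q − Q_b): 0.0, 10.0, 40.0, 64.0, 111.0, 94.0, 110.0, 82.0, 57.0, 49.0, 0.0 m³/s.
ΣQ_DR = 617.0 m³/s.
With Δt = 2 h = 7200 s, V = ΣQ_DR · Δt = 617.0 × 7200 = 4.44 × 10^6 m³.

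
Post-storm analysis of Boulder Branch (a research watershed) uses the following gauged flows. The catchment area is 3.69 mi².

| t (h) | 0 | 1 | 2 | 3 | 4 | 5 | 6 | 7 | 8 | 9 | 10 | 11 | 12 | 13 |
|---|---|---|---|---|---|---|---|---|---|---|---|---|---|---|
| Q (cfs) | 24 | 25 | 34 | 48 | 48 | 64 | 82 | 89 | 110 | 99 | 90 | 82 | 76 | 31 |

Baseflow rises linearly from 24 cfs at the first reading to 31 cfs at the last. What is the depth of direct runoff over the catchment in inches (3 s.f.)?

Direct runoff: 0.00, 0.46, 8.92, 22.38, 21.85, 37.31, 54.77, 61.23, 81.69, 70.15, 60.62, 52.08, 45.54, 0.00 cfs; ΣQ_DR = 517.0 cfs.
V = ΣQ_DR · Δt = 517.0 × 3600 s = 1.861 × 10^6 ft³.
Over A = 3.69 mi², depth = V / A = 0.217 in.

d ≈ 0.217 in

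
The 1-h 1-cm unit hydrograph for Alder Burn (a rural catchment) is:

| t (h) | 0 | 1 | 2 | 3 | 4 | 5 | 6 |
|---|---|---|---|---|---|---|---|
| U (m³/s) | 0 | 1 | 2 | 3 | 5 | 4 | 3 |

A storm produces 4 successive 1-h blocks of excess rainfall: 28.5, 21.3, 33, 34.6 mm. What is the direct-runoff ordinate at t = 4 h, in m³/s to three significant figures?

Q ≈ 30.7 m³/s

By discrete convolution, Q_j = Σ (P_i / 10 mm) · U_{j−i}.
At t = 4 h (j=4): Q = (28.5/10)·5 + (21.3/10)·3 + (33/10)·2 + (34.6/10)·1 = 30.7 m³/s.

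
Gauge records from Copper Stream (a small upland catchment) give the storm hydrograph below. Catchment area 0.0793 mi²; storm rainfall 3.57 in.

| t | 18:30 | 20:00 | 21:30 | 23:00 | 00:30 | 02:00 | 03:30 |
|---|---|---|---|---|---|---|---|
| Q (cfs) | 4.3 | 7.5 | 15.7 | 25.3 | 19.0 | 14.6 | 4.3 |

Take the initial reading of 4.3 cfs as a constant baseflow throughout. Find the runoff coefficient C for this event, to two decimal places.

ΣQ_DR = 60.60 cfs; V = ΣQ_DR·Δt = 3.272 × 10^5 ft³.
Runoff depth d = V / A = 1.776 in.
C = d / P = 1.776 / 3.57 = 0.50.

C ≈ 0.50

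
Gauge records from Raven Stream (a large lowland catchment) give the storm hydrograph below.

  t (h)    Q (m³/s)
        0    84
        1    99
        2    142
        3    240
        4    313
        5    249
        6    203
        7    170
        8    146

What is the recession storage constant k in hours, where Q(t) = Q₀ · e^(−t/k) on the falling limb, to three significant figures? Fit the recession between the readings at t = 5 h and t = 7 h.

On the falling limb, Q drops from 249 to 170 m³/s between t = 5 h and t = 7 h (Δt = 2 h).
k = −Δt / ln(Q₂/Q₁) = −2 / ln(170/249) = 5.24 h.

k ≈ 5.24 h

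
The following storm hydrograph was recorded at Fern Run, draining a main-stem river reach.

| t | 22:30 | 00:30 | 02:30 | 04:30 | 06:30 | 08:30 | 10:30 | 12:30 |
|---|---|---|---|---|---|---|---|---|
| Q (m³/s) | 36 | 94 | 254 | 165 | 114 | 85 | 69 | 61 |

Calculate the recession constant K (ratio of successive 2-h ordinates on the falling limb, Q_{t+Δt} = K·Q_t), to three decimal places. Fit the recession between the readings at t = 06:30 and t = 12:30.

K ≈ 0.812

Using the recession-limb readings at t = 06:30 and t = 12:30: Q falls from 114 to 61 m³/s over 3 intervals.
K = (Q₂/Q₁)^(1/3) = (61/114)^(1/3) = 0.812.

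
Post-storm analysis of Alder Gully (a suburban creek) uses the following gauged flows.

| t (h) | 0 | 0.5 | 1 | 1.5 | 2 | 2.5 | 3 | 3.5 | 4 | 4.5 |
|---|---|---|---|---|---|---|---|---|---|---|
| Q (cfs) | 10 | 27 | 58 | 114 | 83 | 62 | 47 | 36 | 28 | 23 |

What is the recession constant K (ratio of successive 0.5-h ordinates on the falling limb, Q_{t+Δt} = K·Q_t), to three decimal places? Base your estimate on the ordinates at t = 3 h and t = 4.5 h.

Using the recession-limb readings at t = 3 h and t = 4.5 h: Q falls from 47 to 23 cfs over 3 intervals.
K = (Q₂/Q₁)^(1/3) = (23/47)^(1/3) = 0.788.

K ≈ 0.788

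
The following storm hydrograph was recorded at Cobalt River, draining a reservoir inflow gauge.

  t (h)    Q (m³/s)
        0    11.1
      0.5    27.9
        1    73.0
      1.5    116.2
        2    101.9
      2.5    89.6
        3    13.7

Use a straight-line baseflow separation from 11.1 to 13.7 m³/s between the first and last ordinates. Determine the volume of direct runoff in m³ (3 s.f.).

V ≈ 6.24 × 10^5 m³

Direct-runoff ordinates (Q − Q_b): 0.00, 16.37, 61.03, 103.80, 89.07, 76.33, 0.00 m³/s.
ΣQ_DR = 346.6 m³/s.
With Δt = 0.5 h = 1800 s, V = ΣQ_DR · Δt = 346.6 × 1800 = 6.24 × 10^5 m³.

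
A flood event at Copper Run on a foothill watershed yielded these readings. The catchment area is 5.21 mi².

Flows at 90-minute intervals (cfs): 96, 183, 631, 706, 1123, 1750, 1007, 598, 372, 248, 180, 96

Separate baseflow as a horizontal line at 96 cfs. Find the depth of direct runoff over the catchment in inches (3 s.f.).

Direct runoff: 0.0, 87.0, 535.0, 610.0, 1027.0, 1654.0, 911.0, 502.0, 276.0, 152.0, 84.0, 0.0 cfs; ΣQ_DR = 5838 cfs.
V = ΣQ_DR · Δt = 5838 × 5400 s = 3.153 × 10^7 ft³.
Over A = 5.21 mi², depth = V / A = 2.60 in.

d ≈ 2.60 in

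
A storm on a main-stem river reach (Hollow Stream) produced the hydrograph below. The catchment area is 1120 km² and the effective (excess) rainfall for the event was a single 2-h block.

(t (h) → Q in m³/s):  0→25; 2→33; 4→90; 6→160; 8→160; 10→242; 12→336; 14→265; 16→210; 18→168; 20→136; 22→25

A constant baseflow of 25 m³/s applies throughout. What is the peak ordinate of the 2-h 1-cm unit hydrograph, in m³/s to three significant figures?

U_p ≈ 312 m³/s

Direct runoff: 0.0, 8.0, 65.0, 135.0, 135.0, 217.0, 311.0, 240.0, 185.0, 143.0, 111.0, 0.0 m³/s; ΣQ_DR = 1550 m³/s, peak = 311.0 m³/s.
Runoff depth d = ΣQ_DR·Δt / A = 1550 × 7200 / (1120 km²) = 9.964 mm.
The 1-cm UH is the DRH scaled by (10 mm)/d, so U_p = 311.0 × 10/9.964 = 312 m³/s.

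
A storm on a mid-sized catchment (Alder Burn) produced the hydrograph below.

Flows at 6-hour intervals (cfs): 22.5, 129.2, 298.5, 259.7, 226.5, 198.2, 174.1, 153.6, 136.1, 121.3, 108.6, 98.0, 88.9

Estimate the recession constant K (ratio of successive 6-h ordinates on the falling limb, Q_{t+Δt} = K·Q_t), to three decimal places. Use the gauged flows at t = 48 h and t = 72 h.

Using the recession-limb readings at t = 48 h and t = 72 h: Q falls from 136.1 to 88.9 cfs over 4 intervals.
K = (Q₂/Q₁)^(1/4) = (88.9/136.1)^(1/4) = 0.899.

K ≈ 0.899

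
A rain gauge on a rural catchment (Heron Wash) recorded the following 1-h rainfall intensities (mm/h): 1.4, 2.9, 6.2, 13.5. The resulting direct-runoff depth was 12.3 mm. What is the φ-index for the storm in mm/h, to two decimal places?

Only the 2 blocks with intensity above φ contribute runoff: 6.2, 13.5 mm/h.
Σ(I−φ)·Δt = d  ⇒  (6.2+13.5 − 2φ)·1 = 12.3
φ = (19.70 − 12.3/1) / 2 = 3.70 mm/h.

φ ≈ 3.70 mm/h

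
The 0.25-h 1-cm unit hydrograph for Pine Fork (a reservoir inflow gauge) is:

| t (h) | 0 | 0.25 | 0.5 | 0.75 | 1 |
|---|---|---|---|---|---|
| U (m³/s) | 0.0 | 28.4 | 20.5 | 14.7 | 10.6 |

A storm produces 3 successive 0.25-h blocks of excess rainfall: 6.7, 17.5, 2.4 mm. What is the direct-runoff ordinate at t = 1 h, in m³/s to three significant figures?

Q ≈ 37.7 m³/s

By discrete convolution, Q_j = Σ (P_i / 10 mm) · U_{j−i}.
At t = 1 h (j=4): Q = (6.7/10)·10.6 + (17.5/10)·14.7 + (2.4/10)·20.5 = 37.7 m³/s.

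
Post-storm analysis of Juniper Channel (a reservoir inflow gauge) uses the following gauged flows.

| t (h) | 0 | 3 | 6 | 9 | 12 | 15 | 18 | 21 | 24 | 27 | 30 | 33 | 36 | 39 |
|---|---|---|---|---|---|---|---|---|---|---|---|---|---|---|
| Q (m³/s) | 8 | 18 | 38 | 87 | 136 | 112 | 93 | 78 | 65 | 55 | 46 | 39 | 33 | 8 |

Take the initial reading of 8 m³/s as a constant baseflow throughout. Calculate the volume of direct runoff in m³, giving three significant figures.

V ≈ 7.60 × 10^6 m³

Direct-runoff ordinates (Q − Q_b): 0.0, 10.0, 30.0, 79.0, 128.0, 104.0, 85.0, 70.0, 57.0, 47.0, 38.0, 31.0, 25.0, 0.0 m³/s.
ΣQ_DR = 704.0 m³/s.
With Δt = 3 h = 10800 s, V = ΣQ_DR · Δt = 704.0 × 10800 = 7.60 × 10^6 m³.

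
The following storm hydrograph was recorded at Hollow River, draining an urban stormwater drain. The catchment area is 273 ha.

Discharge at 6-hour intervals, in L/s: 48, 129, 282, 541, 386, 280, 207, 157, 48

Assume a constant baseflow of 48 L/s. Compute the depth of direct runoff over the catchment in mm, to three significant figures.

d ≈ 13.0 mm

Direct runoff: 0.0, 81.0, 234.0, 493.0, 338.0, 232.0, 159.0, 109.0, 0.0 L/s; ΣQ_DR = 1646 L/s.
V = ΣQ_DR · Δt = 1646 × 21600 s = 3.555 × 10^7 L.
Over A = 273 ha, depth = V / A = 13.0 mm.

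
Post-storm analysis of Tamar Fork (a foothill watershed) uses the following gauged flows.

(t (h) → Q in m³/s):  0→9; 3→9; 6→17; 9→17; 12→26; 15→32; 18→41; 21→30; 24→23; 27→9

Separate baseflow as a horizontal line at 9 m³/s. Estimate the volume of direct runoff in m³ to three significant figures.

V ≈ 1.33 × 10^6 m³

Direct-runoff ordinates (Q − Q_b): 0.0, 0.0, 8.0, 8.0, 17.0, 23.0, 32.0, 21.0, 14.0, 0.0 m³/s.
ΣQ_DR = 123.0 m³/s.
With Δt = 3 h = 10800 s, V = ΣQ_DR · Δt = 123.0 × 10800 = 1.33 × 10^6 m³.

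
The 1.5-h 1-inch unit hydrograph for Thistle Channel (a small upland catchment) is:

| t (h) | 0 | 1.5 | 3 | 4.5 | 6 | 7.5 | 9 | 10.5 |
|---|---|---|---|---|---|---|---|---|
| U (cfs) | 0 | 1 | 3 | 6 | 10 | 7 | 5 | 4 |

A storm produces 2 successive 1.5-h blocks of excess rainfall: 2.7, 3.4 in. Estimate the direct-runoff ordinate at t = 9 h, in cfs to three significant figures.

By discrete convolution, Q_j = Σ (P_i / 1 in) · U_{j−i}.
At t = 9 h (j=6): Q = (2.7/1)·5 + (3.4/1)·7 = 37.3 cfs.

Q ≈ 37.3 cfs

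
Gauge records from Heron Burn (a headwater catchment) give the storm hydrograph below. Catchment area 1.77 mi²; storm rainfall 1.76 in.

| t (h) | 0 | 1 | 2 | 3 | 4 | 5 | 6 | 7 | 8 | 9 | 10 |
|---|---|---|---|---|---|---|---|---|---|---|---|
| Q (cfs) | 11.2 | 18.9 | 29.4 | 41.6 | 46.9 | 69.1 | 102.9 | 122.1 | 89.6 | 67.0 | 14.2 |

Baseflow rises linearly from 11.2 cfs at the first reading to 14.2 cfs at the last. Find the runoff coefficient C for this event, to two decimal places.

ΣQ_DR = 473.2 cfs; V = ΣQ_DR·Δt = 1.704 × 10^6 ft³.
Runoff depth d = V / A = 0.4143 in.
C = d / P = 0.4143 / 1.76 = 0.24.

C ≈ 0.24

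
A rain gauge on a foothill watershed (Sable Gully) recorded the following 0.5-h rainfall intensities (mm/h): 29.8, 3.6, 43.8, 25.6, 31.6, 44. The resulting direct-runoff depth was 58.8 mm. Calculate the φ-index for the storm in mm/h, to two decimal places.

Only the 5 blocks with intensity above φ contribute runoff: 29.8, 43.8, 25.6, 31.6, 44 mm/h.
Σ(I−φ)·Δt = d  ⇒  (29.8+43.8+25.6+31.6+44 − 5φ)·0.5 = 58.8
φ = (174.8 − 58.8/0.5) / 5 = 11.44 mm/h.

φ ≈ 11.44 mm/h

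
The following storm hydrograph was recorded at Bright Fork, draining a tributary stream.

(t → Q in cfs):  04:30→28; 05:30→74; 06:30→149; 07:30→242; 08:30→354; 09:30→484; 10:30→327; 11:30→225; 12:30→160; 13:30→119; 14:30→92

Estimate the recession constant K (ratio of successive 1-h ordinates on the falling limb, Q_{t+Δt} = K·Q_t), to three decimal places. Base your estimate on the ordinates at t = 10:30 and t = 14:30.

Using the recession-limb readings at t = 10:30 and t = 14:30: Q falls from 327 to 92 cfs over 4 intervals.
K = (Q₂/Q₁)^(1/4) = (92/327)^(1/4) = 0.728.

K ≈ 0.728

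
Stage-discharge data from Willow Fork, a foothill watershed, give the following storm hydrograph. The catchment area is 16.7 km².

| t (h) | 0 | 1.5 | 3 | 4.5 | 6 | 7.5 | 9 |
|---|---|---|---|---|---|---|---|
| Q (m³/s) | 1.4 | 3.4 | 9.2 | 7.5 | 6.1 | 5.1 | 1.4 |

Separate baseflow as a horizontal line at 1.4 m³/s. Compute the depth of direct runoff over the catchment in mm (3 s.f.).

d ≈ 7.86 mm

Direct runoff: 0.0, 2.0, 7.8, 6.1, 4.7, 3.7, 0.0 m³/s; ΣQ_DR = 24.30 m³/s.
V = ΣQ_DR · Δt = 24.30 × 5400 s = 1.312 × 10^5 m³.
Over A = 16.7 km², depth = V / A = 7.86 mm.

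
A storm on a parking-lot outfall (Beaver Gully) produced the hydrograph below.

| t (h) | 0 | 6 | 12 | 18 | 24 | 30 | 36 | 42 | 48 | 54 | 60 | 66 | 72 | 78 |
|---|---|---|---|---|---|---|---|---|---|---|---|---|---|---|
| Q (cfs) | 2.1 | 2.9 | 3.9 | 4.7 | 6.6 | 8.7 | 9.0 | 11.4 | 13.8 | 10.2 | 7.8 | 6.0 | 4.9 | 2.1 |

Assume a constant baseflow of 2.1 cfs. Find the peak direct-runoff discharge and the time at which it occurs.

Q_p = 11.7 cfs at t = 48 h

Subtracting baseflow gives direct-runoff ordinates: 0.0, 0.8, 1.8, 2.6, 4.5, 6.6, 6.9, 9.3, 11.7, 8.1, 5.7, 3.9, 2.8, 0.0 cfs.
The maximum is 11.7 cfs, occurring at the reading for t = 48 h.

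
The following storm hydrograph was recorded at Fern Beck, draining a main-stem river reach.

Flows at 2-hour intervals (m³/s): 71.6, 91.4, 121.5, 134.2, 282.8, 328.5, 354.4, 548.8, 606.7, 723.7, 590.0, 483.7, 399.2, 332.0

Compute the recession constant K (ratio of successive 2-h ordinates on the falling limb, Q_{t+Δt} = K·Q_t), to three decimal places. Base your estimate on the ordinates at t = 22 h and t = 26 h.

K ≈ 0.828

Using the recession-limb readings at t = 22 h and t = 26 h: Q falls from 483.7 to 332.0 m³/s over 2 intervals.
K = (Q₂/Q₁)^(1/2) = (332.0/483.7)^(1/2) = 0.828.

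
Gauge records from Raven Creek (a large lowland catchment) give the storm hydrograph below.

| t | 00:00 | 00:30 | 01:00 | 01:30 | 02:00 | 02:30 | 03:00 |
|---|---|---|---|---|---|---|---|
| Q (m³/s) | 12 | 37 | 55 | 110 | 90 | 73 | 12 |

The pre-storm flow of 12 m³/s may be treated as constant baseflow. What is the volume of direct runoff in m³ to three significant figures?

V ≈ 5.49 × 10^5 m³

Direct-runoff ordinates (Q − Q_b): 0.0, 25.0, 43.0, 98.0, 78.0, 61.0, 0.0 m³/s.
ΣQ_DR = 305.0 m³/s.
With Δt = 0.5 h = 1800 s, V = ΣQ_DR · Δt = 305.0 × 1800 = 5.49 × 10^5 m³.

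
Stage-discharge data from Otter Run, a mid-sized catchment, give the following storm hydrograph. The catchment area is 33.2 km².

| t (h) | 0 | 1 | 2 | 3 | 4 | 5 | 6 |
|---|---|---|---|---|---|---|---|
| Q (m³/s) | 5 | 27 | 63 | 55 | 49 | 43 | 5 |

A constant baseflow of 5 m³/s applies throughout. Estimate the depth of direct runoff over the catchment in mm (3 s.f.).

Direct runoff: 0.0, 22.0, 58.0, 50.0, 44.0, 38.0, 0.0 m³/s; ΣQ_DR = 212.0 m³/s.
V = ΣQ_DR · Δt = 212.0 × 3600 s = 7.632 × 10^5 m³.
Over A = 33.2 km², depth = V / A = 23.0 mm.

d ≈ 23.0 mm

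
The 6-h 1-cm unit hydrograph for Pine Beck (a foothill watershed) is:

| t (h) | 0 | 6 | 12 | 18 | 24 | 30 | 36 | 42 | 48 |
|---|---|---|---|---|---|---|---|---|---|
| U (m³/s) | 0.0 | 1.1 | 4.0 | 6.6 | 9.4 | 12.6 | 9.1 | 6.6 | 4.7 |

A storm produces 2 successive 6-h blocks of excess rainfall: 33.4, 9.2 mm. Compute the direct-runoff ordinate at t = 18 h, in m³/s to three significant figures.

Q ≈ 25.7 m³/s

By discrete convolution, Q_j = Σ (P_i / 10 mm) · U_{j−i}.
At t = 18 h (j=3): Q = (33.4/10)·6.6 + (9.2/10)·4.0 = 25.7 m³/s.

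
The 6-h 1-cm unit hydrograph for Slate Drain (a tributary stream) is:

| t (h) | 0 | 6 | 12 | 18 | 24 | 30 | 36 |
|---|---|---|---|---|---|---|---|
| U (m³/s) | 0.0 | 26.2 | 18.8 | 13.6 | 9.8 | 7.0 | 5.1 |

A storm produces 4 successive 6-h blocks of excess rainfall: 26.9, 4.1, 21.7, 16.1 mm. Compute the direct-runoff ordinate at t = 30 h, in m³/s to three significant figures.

Q ≈ 82.6 m³/s

By discrete convolution, Q_j = Σ (P_i / 10 mm) · U_{j−i}.
At t = 30 h (j=5): Q = (26.9/10)·7.0 + (4.1/10)·9.8 + (21.7/10)·13.6 + (16.1/10)·18.8 = 82.6 m³/s.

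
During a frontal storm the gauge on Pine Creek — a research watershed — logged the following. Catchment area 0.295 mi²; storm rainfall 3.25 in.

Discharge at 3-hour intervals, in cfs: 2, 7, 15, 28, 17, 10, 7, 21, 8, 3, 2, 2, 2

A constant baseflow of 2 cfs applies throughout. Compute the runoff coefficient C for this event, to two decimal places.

ΣQ_DR = 98.00 cfs; V = ΣQ_DR·Δt = 1.058 × 10^6 ft³.
Runoff depth d = V / A = 1.544 in.
C = d / P = 1.544 / 3.25 = 0.48.

C ≈ 0.48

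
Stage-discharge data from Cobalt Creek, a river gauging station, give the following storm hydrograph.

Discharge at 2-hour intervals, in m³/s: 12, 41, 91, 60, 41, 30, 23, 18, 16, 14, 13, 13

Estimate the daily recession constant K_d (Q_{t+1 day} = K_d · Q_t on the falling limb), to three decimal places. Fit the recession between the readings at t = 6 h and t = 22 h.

K_d ≈ 0.101

Between t = 6 h and t = 22 h the flow falls from 60 to 13 m³/s over 8×2 h = 16 h.
Per-interval ratio K = (13/60)^(1/8) = 0.8260; K_d = K^(24/2) = 0.101.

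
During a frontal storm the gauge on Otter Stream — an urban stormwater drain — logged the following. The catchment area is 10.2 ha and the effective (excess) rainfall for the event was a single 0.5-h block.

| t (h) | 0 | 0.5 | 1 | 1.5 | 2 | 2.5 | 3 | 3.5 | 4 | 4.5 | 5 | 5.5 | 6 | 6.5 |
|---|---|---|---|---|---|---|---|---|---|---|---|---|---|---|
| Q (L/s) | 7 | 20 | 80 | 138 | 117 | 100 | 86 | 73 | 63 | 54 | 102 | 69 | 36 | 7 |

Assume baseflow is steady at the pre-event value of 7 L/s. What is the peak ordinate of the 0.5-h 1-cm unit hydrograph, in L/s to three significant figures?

Direct runoff: 0.0, 13.0, 73.0, 131.0, 110.0, 93.0, 79.0, 66.0, 56.0, 47.0, 95.0, 62.0, 29.0, 0.0 L/s; ΣQ_DR = 854.0 L/s, peak = 131.0 L/s.
Runoff depth d = ΣQ_DR·Δt / A = 854.0 × 1800 / (10.2 ha) = 15.07 mm.
The 1-cm UH is the DRH scaled by (10 mm)/d, so U_p = 131.0 × 10/15.07 = 86.9 L/s.

U_p ≈ 86.9 L/s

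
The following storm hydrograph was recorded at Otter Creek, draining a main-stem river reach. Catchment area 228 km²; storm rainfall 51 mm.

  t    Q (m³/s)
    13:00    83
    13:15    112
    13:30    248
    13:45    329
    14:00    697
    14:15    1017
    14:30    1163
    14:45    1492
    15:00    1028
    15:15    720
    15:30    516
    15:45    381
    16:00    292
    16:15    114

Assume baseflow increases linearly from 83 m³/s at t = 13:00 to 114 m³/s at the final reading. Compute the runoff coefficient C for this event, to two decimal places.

C ≈ 0.53

ΣQ_DR = 6813 m³/s; V = ΣQ_DR·Δt = 6.132 × 10^6 m³.
Runoff depth d = V / A = 26.89 mm.
C = d / P = 26.89 / 51 = 0.53.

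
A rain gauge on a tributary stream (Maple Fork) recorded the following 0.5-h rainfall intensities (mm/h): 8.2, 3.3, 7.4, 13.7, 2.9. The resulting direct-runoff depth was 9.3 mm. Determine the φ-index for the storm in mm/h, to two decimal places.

Only the 3 blocks with intensity above φ contribute runoff: 8.2, 7.4, 13.7 mm/h.
Σ(I−φ)·Δt = d  ⇒  (8.2+7.4+13.7 − 3φ)·0.5 = 9.3
φ = (29.30 − 9.3/0.5) / 3 = 3.57 mm/h.

φ ≈ 3.57 mm/h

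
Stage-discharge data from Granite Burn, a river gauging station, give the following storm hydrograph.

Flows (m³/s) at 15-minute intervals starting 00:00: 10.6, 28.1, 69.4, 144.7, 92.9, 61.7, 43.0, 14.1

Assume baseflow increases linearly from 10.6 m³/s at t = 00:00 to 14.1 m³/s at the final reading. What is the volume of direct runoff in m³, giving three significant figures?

V ≈ 3.29 × 10^5 m³

Direct-runoff ordinates (Q − Q_b): 0.00, 17.00, 57.80, 132.60, 80.30, 48.60, 29.40, 0.00 m³/s.
ΣQ_DR = 365.7 m³/s.
With Δt = 0.25 h = 900 s, V = ΣQ_DR · Δt = 365.7 × 900 = 3.29 × 10^5 m³.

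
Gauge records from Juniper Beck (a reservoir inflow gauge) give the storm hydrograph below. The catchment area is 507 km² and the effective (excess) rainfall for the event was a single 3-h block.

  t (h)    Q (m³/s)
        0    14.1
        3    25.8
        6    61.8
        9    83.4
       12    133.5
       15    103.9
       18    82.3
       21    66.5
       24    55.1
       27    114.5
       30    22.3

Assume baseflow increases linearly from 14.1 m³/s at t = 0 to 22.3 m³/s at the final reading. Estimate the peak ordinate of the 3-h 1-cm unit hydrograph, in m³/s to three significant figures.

U_p ≈ 96.8 m³/s

Direct runoff: 0.00, 10.88, 46.06, 66.84, 116.12, 85.70, 63.28, 46.66, 34.44, 93.02, 0.00 m³/s; ΣQ_DR = 563.0 m³/s, peak = 116.12 m³/s.
Runoff depth d = ΣQ_DR·Δt / A = 563.0 × 10800 / (507 km²) = 11.99 mm.
The 1-cm UH is the DRH scaled by (10 mm)/d, so U_p = 116.12 × 10/11.99 = 96.8 m³/s.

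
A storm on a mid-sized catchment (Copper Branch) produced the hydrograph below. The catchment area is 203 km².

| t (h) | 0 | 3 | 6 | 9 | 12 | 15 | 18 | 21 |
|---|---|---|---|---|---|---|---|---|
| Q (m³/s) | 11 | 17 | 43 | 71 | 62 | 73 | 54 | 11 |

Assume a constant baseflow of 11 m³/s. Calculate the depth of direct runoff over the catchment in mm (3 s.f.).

d ≈ 13.5 mm

Direct runoff: 0.0, 6.0, 32.0, 60.0, 51.0, 62.0, 43.0, 0.0 m³/s; ΣQ_DR = 254.0 m³/s.
V = ΣQ_DR · Δt = 254.0 × 10800 s = 2.743 × 10^6 m³.
Over A = 203 km², depth = V / A = 13.5 mm.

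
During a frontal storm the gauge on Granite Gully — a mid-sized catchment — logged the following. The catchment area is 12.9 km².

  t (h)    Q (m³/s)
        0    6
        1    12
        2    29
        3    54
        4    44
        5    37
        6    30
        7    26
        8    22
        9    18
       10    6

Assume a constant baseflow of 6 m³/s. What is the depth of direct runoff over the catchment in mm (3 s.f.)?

d ≈ 60.8 mm

Direct runoff: 0.0, 6.0, 23.0, 48.0, 38.0, 31.0, 24.0, 20.0, 16.0, 12.0, 0.0 m³/s; ΣQ_DR = 218.0 m³/s.
V = ΣQ_DR · Δt = 218.0 × 3600 s = 7.848 × 10^5 m³.
Over A = 12.9 km², depth = V / A = 60.8 mm.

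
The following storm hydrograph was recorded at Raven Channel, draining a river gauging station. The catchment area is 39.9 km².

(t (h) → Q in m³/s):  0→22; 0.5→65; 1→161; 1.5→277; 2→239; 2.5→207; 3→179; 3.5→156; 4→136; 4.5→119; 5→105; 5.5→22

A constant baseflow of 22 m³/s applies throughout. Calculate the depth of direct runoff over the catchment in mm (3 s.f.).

Direct runoff: 0.0, 43.0, 139.0, 255.0, 217.0, 185.0, 157.0, 134.0, 114.0, 97.0, 83.0, 0.0 m³/s; ΣQ_DR = 1424 m³/s.
V = ΣQ_DR · Δt = 1424 × 1800 s = 2.563 × 10^6 m³.
Over A = 39.9 km², depth = V / A = 64.2 mm.

d ≈ 64.2 mm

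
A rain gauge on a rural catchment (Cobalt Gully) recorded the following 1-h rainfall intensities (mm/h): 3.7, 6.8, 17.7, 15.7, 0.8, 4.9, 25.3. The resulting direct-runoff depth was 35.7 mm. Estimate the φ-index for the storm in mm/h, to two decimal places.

φ ≈ 7.67 mm/h

Only the 3 blocks with intensity above φ contribute runoff: 17.7, 15.7, 25.3 mm/h.
Σ(I−φ)·Δt = d  ⇒  (17.7+15.7+25.3 − 3φ)·1 = 35.7
φ = (58.70 − 35.7/1) / 3 = 7.67 mm/h.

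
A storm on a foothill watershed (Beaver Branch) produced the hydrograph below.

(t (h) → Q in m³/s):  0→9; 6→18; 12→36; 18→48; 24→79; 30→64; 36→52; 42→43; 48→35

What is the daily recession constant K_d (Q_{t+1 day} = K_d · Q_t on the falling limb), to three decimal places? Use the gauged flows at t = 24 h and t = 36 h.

Between t = 24 h and t = 36 h the flow falls from 79 to 52 m³/s over 2×6 h = 12 h.
Per-interval ratio K = (52/79)^(1/2) = 0.8113; K_d = K^(24/6) = 0.433.

K_d ≈ 0.433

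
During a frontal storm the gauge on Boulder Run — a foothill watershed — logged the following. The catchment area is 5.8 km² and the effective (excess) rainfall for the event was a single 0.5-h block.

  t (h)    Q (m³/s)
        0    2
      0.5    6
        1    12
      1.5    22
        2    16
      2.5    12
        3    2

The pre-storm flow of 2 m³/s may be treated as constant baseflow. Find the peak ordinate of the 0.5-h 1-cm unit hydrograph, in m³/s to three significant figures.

Direct runoff: 0.0, 4.0, 10.0, 20.0, 14.0, 10.0, 0.0 m³/s; ΣQ_DR = 58.00 m³/s, peak = 20.0 m³/s.
Runoff depth d = ΣQ_DR·Δt / A = 58.00 × 1800 / (5.8 km²) = 18.00 mm.
The 1-cm UH is the DRH scaled by (10 mm)/d, so U_p = 20.0 × 10/18.00 = 11.1 m³/s.

U_p ≈ 11.1 m³/s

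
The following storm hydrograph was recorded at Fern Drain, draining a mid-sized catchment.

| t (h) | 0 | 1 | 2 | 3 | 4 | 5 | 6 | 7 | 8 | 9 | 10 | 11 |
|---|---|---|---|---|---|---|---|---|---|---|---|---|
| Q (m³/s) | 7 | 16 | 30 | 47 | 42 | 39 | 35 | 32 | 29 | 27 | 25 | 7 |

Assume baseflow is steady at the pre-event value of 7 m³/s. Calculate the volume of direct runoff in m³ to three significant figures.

V ≈ 9.07 × 10^5 m³

Direct-runoff ordinates (Q − Q_b): 0.0, 9.0, 23.0, 40.0, 35.0, 32.0, 28.0, 25.0, 22.0, 20.0, 18.0, 0.0 m³/s.
ΣQ_DR = 252.0 m³/s.
With Δt = 1 h = 3600 s, V = ΣQ_DR · Δt = 252.0 × 3600 = 9.07 × 10^5 m³.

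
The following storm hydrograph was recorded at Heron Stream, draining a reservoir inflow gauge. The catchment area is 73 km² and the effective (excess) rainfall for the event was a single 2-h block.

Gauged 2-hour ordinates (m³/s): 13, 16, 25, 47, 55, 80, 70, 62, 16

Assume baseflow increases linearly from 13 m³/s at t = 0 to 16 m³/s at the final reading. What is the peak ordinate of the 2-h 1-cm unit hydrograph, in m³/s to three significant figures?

U_p ≈ 26.0 m³/s

Direct runoff: 0.00, 2.62, 11.25, 32.88, 40.50, 65.12, 54.75, 46.38, 0.00 m³/s; ΣQ_DR = 253.5 m³/s, peak = 65.12 m³/s.
Runoff depth d = ΣQ_DR·Δt / A = 253.5 × 7200 / (73 km²) = 25.00 mm.
The 1-cm UH is the DRH scaled by (10 mm)/d, so U_p = 65.12 × 10/25.00 = 26.0 m³/s.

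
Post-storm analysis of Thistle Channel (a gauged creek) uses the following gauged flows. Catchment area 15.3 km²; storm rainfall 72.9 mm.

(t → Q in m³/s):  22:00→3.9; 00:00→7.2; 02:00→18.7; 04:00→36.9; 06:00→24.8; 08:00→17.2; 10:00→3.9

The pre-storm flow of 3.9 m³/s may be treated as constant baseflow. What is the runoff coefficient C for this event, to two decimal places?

ΣQ_DR = 85.30 m³/s; V = ΣQ_DR·Δt = 6.142 × 10^5 m³.
Runoff depth d = V / A = 40.14 mm.
C = d / P = 40.14 / 72.9 = 0.55.

C ≈ 0.55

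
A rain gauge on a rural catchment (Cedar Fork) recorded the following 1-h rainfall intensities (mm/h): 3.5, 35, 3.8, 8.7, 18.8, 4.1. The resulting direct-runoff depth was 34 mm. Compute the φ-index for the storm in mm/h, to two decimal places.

φ ≈ 9.90 mm/h

Only the 2 blocks with intensity above φ contribute runoff: 35, 18.8 mm/h.
Σ(I−φ)·Δt = d  ⇒  (35+18.8 − 2φ)·1 = 34
φ = (53.80 − 34/1) / 2 = 9.90 mm/h.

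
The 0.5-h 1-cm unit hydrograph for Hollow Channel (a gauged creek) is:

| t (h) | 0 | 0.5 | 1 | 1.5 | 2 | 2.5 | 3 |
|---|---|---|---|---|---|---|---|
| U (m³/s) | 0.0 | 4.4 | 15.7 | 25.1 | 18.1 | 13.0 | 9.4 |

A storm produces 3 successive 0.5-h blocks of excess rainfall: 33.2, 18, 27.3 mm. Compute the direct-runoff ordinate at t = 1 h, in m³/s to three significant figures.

By discrete convolution, Q_j = Σ (P_i / 10 mm) · U_{j−i}.
At t = 1 h (j=2): Q = (33.2/10)·15.7 + (18/10)·4.4 + (27.3/10)·0.0 = 60.0 m³/s.

Q ≈ 60.0 m³/s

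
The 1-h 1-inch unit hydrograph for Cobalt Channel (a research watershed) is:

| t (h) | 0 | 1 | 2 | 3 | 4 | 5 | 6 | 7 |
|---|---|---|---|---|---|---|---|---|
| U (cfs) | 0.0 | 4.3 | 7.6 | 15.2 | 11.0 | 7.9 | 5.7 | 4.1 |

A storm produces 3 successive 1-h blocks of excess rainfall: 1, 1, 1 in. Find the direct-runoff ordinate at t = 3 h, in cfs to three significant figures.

By discrete convolution, Q_j = Σ (P_i / 1 in) · U_{j−i}.
At t = 3 h (j=3): Q = (1/1)·15.2 + (1/1)·7.6 + (1/1)·4.3 = 27.1 cfs.

Q ≈ 27.1 cfs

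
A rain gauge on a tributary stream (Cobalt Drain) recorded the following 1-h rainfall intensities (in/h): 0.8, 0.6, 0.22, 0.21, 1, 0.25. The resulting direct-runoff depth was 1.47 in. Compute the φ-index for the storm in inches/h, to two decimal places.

φ ≈ 0.31 in/h

Only the 3 blocks with intensity above φ contribute runoff: 0.8, 0.6, 1 in/h.
Σ(I−φ)·Δt = d  ⇒  (0.8+0.6+1 − 3φ)·1 = 1.47
φ = (2.400 − 1.47/1) / 3 = 0.31 in/h.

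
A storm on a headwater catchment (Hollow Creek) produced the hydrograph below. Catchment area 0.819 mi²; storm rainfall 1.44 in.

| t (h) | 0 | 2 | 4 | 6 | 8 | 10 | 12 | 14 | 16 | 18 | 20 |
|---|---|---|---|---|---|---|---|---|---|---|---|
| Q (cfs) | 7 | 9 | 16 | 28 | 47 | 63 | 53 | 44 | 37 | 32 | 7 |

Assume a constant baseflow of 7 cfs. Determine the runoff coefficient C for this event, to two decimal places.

C ≈ 0.70

ΣQ_DR = 266.0 cfs; V = ΣQ_DR·Δt = 1.915 × 10^6 ft³.
Runoff depth d = V / A = 1.007 in.
C = d / P = 1.007 / 1.44 = 0.70.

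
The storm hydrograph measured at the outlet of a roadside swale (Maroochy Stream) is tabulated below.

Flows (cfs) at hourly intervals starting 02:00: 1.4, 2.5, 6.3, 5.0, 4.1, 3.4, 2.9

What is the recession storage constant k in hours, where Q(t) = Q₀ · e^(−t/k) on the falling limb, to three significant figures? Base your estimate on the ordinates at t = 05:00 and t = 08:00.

On the falling limb, Q drops from 5.0 to 2.9 cfs between t = 05:00 and t = 08:00 (Δt = 3 h).
k = −Δt / ln(Q₂/Q₁) = −3 / ln(2.9/5.0) = 5.51 h.

k ≈ 5.51 h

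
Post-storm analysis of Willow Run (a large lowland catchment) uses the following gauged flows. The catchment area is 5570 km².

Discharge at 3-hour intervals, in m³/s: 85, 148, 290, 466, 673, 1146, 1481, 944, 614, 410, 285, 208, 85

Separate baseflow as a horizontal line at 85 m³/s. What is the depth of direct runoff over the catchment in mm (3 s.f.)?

Direct runoff: 0.0, 63.0, 205.0, 381.0, 588.0, 1061.0, 1396.0, 859.0, 529.0, 325.0, 200.0, 123.0, 0.0 m³/s; ΣQ_DR = 5730 m³/s.
V = ΣQ_DR · Δt = 5730 × 10800 s = 6.188 × 10^7 m³.
Over A = 5570 km², depth = V / A = 11.1 mm.

d ≈ 11.1 mm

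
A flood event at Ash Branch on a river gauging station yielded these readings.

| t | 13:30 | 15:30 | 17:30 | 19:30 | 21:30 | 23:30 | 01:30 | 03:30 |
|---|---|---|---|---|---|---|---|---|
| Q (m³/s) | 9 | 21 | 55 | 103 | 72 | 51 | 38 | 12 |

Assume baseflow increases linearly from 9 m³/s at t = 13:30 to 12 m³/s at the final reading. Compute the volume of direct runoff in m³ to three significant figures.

Direct-runoff ordinates (Q − Q_b): 0.00, 11.57, 45.14, 92.71, 61.29, 39.86, 26.43, 0.00 m³/s.
ΣQ_DR = 277.0 m³/s.
With Δt = 2 h = 7200 s, V = ΣQ_DR · Δt = 277.0 × 7200 = 1.99 × 10^6 m³.

V ≈ 1.99 × 10^6 m³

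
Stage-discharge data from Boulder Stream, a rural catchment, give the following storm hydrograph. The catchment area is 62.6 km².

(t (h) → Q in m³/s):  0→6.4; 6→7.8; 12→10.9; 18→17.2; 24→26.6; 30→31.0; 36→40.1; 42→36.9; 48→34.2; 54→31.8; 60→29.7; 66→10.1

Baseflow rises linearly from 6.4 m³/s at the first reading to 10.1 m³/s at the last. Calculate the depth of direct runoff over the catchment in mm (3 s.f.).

Direct runoff: 0.00, 1.06, 3.83, 9.79, 18.85, 22.92, 31.68, 28.15, 25.11, 22.37, 19.94, 0.00 m³/s; ΣQ_DR = 183.7 m³/s.
V = ΣQ_DR · Δt = 183.7 × 21600 s = 3.968 × 10^6 m³.
Over A = 62.6 km², depth = V / A = 63.4 mm.

d ≈ 63.4 mm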